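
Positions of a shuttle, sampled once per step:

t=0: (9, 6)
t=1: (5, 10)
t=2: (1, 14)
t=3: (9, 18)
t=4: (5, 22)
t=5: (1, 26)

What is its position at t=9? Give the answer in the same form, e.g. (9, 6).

The first coordinate repeats the cycle [9, 5, 1] with period 3; step 9 mod 3 = 0, giving 9.
The second coordinate changes by +4 each step, so at step 9 it is 6 + 9·(4) = 42.

(9, 42)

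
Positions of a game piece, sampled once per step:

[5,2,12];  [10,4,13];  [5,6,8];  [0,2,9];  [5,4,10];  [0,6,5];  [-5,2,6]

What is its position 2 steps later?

Differencing gives [+5,+2,+1], [-5,+2,-5], [-5,-4,+1], [+5,+2,+1], [-5,+2,-5], [-5,-4,+1]. This is the pattern [+5,+2,+1], [-5,+2,-5], [-5,-4,+1] repeated.
step 7: apply [+5,+2,+1] → [0,4,7]
step 8: apply [-5,+2,-5] → [-5,6,2]

[-5,6,2]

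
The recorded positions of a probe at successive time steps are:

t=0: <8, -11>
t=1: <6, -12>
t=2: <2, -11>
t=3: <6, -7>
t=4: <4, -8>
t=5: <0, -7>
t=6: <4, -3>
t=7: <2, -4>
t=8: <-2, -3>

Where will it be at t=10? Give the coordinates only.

<0, 0>

The moves between consecutive positions are <-2, -1>, <-4, +1>, <+4, +4>, <-2, -1>, <-4, +1>, <+4, +4>, <-2, -1>, <-4, +1>; they repeat the 3-cycle [<-2, -1>, <-4, +1>, <+4, +4>].
step 9: apply <+4, +4> → <2, 1>
step 10: apply <-2, -1> → <0, 0>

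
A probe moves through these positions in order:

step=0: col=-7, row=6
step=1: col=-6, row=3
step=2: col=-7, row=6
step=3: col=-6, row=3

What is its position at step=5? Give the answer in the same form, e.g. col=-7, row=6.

col=-6, row=3

Consecutive displacements (+1,-3), (-1,+3), (+1,-3) scale by a factor of -1 each step.
step 4: col=-6, row=3 + (-1,+3) → col=-7, row=6
step 5: col=-7, row=6 + (+1,-3) → col=-6, row=3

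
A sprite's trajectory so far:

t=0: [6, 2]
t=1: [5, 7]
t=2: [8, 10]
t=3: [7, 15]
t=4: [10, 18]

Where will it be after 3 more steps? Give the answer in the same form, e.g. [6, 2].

Step-to-step displacements: [-1, +5], [+3, +3], [-1, +5], [+3, +3] — a repeating cycle of length 2.
step 5: apply [-1, +5] → [9, 23]
step 6: apply [+3, +3] → [12, 26]
step 7: apply [-1, +5] → [11, 31]

[11, 31]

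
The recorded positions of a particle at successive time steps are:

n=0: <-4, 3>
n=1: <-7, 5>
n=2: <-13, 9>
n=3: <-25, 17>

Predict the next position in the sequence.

Consecutive displacements <-3, +2>, <-6, +4>, <-12, +8> scale by a factor of 2 each step.
step 4: <-25, 17> + <-24, +16> → <-49, 33>

<-49, 33>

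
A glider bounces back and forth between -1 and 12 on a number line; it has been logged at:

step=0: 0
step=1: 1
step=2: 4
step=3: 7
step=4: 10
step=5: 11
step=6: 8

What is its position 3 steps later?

The value travels 3 per step and bounces off the walls at -1 and 12.
  step 7: 8 → 5
  step 8: 5 → 2
  step 9: 2 → -1

-1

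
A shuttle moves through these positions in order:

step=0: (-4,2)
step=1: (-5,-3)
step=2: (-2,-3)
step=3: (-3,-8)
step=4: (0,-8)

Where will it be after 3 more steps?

The moves between consecutive positions are (-1,-5), (+3,+0), (-1,-5), (+3,+0); they repeat the 2-cycle [(-1,-5), (+3,+0)].
step 5: apply (-1,-5) → (-1,-13)
step 6: apply (+3,+0) → (2,-13)
step 7: apply (-1,-5) → (1,-18)

(1,-18)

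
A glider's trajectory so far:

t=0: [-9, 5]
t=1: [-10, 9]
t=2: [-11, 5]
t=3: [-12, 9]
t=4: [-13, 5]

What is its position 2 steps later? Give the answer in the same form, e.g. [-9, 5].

First: linear, -1 per step → -15 at step 6.
Second: cycles through 5, 9 every 2 steps. Step 6 lands at position 0 of the cycle → 5.

[-15, 5]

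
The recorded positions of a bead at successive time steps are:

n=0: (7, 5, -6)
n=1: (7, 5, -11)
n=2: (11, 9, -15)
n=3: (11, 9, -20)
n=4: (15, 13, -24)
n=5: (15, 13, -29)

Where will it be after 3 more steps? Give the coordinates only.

Step-to-step displacements: (+0, +0, -5), (+4, +4, -4), (+0, +0, -5), (+4, +4, -4), (+0, +0, -5) — a repeating cycle of length 2.
step 6: apply (+4, +4, -4) → (19, 17, -33)
step 7: apply (+0, +0, -5) → (19, 17, -38)
step 8: apply (+4, +4, -4) → (23, 21, -42)

(23, 21, -42)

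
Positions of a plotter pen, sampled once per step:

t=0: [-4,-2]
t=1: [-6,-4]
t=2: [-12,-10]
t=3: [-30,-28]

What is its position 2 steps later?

Step-to-step displacements: [-2,-2], [-6,-6], [-18,-18]; each is 3× the previous.
step 4: [-30,-28] + [-54,-54] → [-84,-82]
step 5: [-84,-82] + [-162,-162] → [-246,-244]

[-246,-244]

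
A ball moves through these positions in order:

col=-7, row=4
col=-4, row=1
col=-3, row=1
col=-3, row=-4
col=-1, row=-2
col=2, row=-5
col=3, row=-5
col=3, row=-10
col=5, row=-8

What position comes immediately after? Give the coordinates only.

col=8, row=-11

The moves between consecutive positions are (+3, -3), (+1, +0), (+0, -5), (+2, +2), (+3, -3), (+1, +0), (+0, -5), (+2, +2); they repeat the 4-cycle [(+3, -3), (+1, +0), (+0, -5), (+2, +2)].
step 9: apply (+3, -3) → col=8, row=-11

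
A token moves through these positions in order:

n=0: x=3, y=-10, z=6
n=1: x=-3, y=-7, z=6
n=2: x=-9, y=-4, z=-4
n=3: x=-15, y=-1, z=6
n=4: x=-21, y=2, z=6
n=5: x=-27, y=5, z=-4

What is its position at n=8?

The x coordinate changes by -6 each step, so at step 8 it is 3 + 8·(-6) = -45.
The y coordinate changes by +3 each step, so at step 8 it is -10 + 8·(3) = 14.
The z coordinate repeats the cycle [6, 6, -4] with period 3; step 8 mod 3 = 2, giving -4.

x=-45, y=14, z=-4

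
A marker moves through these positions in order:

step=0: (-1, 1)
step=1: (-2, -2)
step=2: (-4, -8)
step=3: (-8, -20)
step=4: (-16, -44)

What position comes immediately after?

Consecutive displacements (-1, -3), (-2, -6), (-4, -12), (-8, -24) scale by a factor of 2 each step.
step 5: (-16, -44) + (-16, -48) → (-32, -92)

(-32, -92)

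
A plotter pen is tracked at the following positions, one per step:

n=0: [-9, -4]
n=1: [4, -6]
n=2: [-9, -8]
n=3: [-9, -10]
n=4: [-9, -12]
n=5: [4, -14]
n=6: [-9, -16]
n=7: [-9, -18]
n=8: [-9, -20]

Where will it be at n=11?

[-9, -26]

The first coordinate repeats the cycle [-9, 4, -9, -9] with period 4; step 11 mod 4 = 3, giving -9.
The second coordinate changes by -2 each step, so at step 11 it is -4 + 11·(-2) = -26.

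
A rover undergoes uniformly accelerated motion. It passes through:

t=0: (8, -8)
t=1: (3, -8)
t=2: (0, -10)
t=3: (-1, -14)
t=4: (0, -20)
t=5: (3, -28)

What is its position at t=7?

(15, -50)

Successive displacements: (-5, +0), (-3, -2), (-1, -4), (+1, -6), (+3, -8) — each changes by (+2, -2).
step 6: (3, -28) + (+5, -10) → (8, -38)
step 7: (8, -38) + (+7, -12) → (15, -50)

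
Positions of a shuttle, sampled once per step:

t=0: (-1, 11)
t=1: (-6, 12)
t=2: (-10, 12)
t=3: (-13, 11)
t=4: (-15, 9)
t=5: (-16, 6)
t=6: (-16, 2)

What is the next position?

Successive displacements: (-5, +1), (-4, +0), (-3, -1), (-2, -2), (-1, -3), (+0, -4) — each changes by (+1, -1).
step 7: (-16, 2) + (+1, -5) → (-15, -3)

(-15, -3)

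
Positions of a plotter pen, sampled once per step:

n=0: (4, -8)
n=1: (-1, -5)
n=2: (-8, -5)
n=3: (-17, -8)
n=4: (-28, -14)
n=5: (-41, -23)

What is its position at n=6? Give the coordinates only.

(-56, -35)

Taking differences between consecutive positions: (-5, +3), (-7, +0), (-9, -3), (-11, -6), (-13, -9). These grow by (-2, -3) each step.
step 6: (-41, -23) + (-15, -12) → (-56, -35)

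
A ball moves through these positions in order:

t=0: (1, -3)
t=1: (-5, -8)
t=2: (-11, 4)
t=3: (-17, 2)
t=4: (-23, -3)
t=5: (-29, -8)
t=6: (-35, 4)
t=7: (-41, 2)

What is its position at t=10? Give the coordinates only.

(-59, 4)

The first coordinate changes by -6 each step, so at step 10 it is 1 + 10·(-6) = -59.
The second coordinate repeats the cycle [-3, -8, 4, 2] with period 4; step 10 mod 4 = 2, giving 4.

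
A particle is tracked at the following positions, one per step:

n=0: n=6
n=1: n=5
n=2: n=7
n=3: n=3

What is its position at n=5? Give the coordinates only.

Consecutive displacements -1, +2, -4 scale by a factor of -2 each step.
step 4: 3 + 8 → n=11
step 5: 11 − 16 → n=-5

n=-5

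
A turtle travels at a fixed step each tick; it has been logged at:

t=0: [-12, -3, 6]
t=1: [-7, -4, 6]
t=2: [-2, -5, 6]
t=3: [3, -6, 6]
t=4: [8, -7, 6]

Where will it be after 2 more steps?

[18, -9, 6]

The position changes by [+5, -1, +0] every step.
step 5: [8, -7, 6] + [+5, -1, +0] → [13, -8, 6]
step 6: [13, -8, 6] + [+5, -1, +0] → [18, -9, 6]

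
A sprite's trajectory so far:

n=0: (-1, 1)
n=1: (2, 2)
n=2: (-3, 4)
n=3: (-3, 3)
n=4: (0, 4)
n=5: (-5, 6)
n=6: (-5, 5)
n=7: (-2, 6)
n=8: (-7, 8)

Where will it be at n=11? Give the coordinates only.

Step-to-step displacements: (+3, +1), (-5, +2), (+0, -1), (+3, +1), (-5, +2), (+0, -1), (+3, +1), (-5, +2) — a repeating cycle of length 3.
step 9: apply (+0, -1) → (-7, 7)
step 10: apply (+3, +1) → (-4, 8)
step 11: apply (-5, +2) → (-9, 10)

(-9, 10)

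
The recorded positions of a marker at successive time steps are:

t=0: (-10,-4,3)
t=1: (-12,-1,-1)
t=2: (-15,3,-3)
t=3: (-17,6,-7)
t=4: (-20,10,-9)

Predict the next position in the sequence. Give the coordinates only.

The moves between consecutive positions are (-2,+3,-4), (-3,+4,-2), (-2,+3,-4), (-3,+4,-2); they repeat the 2-cycle [(-2,+3,-4), (-3,+4,-2)].
step 5: apply (-2,+3,-4) → (-22,13,-13)

(-22,13,-13)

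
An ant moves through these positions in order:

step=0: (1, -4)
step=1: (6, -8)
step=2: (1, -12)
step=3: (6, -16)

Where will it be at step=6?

(1, -28)

First: cycles through 1, 6 every 2 steps. Step 6 lands at position 0 of the cycle → 1.
Second: linear, -4 per step → -28 at step 6.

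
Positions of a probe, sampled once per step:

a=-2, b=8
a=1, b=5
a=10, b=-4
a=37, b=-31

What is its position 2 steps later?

The jumps are (+3, -3), (+9, -9), (+27, -27) — a geometric progression with ratio 3.
step 4: a=37, b=-31 + (+81, -81) → a=118, b=-112
step 5: a=118, b=-112 + (+243, -243) → a=361, b=-355

a=361, b=-355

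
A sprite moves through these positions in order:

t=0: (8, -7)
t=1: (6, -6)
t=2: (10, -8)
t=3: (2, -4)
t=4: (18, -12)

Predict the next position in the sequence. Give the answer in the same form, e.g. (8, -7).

The jumps are (-2, +1), (+4, -2), (-8, +4), (+16, -8) — a geometric progression with ratio -2.
step 5: (18, -12) + (-32, +16) → (-14, 4)

(-14, 4)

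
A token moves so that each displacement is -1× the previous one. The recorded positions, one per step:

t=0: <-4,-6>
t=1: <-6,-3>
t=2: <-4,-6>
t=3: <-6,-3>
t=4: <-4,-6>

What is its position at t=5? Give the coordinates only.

<-6,-3>

The jumps are <-2,+3>, <+2,-3>, <-2,+3>, <+2,-3> — a geometric progression with ratio -1.
step 5: <-4,-6> + <-2,+3> → <-6,-3>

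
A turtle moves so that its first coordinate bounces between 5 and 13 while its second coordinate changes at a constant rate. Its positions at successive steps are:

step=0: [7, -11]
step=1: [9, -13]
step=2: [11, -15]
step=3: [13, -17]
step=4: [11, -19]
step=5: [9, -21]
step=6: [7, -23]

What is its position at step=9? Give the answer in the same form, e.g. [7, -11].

[9, -29]

The first coordinate travels 2 per step and bounces off the walls at 5 and 13.
  step 7: 7 → 5
  step 8: 5 → 7
  step 9: 7 → 9
The second coordinate changes by -2 each step: at step 9 it is -29.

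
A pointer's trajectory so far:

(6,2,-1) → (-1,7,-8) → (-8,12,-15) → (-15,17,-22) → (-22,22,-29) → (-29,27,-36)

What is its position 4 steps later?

(-57,47,-64)

Each step adds (-7,+5,-7) to the position.
step 6: (-29,27,-36) + (-7,+5,-7) → (-36,32,-43)
step 7: (-36,32,-43) + (-7,+5,-7) → (-43,37,-50)
step 8: (-43,37,-50) + (-7,+5,-7) → (-50,42,-57)
step 9: (-50,42,-57) + (-7,+5,-7) → (-57,47,-64)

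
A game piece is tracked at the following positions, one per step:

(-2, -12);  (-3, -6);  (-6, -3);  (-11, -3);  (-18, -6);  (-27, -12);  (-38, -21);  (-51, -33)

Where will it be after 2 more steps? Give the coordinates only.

Successive displacements: (-1, +6), (-3, +3), (-5, +0), (-7, -3), (-9, -6), (-11, -9), (-13, -12) — each changes by (-2, -3).
step 8: (-51, -33) + (-15, -15) → (-66, -48)
step 9: (-66, -48) + (-17, -18) → (-83, -66)

(-83, -66)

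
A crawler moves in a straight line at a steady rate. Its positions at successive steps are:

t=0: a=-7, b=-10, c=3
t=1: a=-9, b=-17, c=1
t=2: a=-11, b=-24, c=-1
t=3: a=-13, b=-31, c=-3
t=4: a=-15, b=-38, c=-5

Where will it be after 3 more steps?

The position changes by (-2, -7, -2) every step.
step 5: a=-15, b=-38, c=-5 + (-2, -7, -2) → a=-17, b=-45, c=-7
step 6: a=-17, b=-45, c=-7 + (-2, -7, -2) → a=-19, b=-52, c=-9
step 7: a=-19, b=-52, c=-9 + (-2, -7, -2) → a=-21, b=-59, c=-11

a=-21, b=-59, c=-11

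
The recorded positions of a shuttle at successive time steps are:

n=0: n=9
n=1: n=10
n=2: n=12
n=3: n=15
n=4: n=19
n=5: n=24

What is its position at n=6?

Taking differences between consecutive positions: +1, +2, +3, +4, +5. These grow by +1 each step.
step 6: 24 + 6 → n=30

n=30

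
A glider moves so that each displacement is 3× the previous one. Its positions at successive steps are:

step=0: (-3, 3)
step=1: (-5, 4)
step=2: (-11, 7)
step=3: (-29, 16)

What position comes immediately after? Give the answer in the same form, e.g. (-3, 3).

(-83, 43)

Consecutive displacements (-2, +1), (-6, +3), (-18, +9) scale by a factor of 3 each step.
step 4: (-29, 16) + (-54, +27) → (-83, 43)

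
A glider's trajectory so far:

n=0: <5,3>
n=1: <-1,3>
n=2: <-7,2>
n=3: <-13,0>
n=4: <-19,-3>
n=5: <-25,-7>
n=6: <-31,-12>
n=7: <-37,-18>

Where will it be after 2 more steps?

First differences are <-6,+0>, <-6,-1>, <-6,-2>, <-6,-3>, <-6,-4>, <-6,-5>, <-6,-6>; their common second difference is <+0,-1> (constant acceleration).
step 8: <-37,-18> + <-6,-7> → <-43,-25>
step 9: <-43,-25> + <-6,-8> → <-49,-33>

<-49,-33>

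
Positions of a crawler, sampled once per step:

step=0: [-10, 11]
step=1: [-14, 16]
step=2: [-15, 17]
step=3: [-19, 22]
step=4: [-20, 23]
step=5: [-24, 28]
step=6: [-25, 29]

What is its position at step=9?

[-34, 40]

Differencing gives [-4, +5], [-1, +1], [-4, +5], [-1, +1], [-4, +5], [-1, +1]. This is the pattern [-4, +5], [-1, +1] repeated.
step 7: apply [-4, +5] → [-29, 34]
step 8: apply [-1, +1] → [-30, 35]
step 9: apply [-4, +5] → [-34, 40]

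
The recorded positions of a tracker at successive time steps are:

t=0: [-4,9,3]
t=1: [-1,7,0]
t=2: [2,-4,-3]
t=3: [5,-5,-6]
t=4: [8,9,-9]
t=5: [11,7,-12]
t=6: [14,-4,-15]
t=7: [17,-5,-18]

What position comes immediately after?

The first coordinate changes by +3 each step, so at step 8 it is -4 + 8·(3) = 20.
The second coordinate repeats the cycle [9, 7, -4, -5] with period 4; step 8 mod 4 = 0, giving 9.
The third coordinate changes by -3 each step, so at step 8 it is 3 + 8·(-3) = -21.

[20,9,-21]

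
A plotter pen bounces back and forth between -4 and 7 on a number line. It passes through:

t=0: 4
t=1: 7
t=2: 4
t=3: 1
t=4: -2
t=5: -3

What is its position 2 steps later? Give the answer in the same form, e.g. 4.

3

The value reflects between -4 and 7, moving 3 per step.
  step 6: -3 → 0
  step 7: 0 → 3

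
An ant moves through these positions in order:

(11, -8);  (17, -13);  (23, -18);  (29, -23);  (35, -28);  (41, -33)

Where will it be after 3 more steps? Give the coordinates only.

The position changes by (+6, -5) every step.
step 6: (41, -33) + (+6, -5) → (47, -38)
step 7: (47, -38) + (+6, -5) → (53, -43)
step 8: (53, -43) + (+6, -5) → (59, -48)

(59, -48)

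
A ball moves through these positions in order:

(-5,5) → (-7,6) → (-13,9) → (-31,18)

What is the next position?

Step-to-step displacements: (-2,+1), (-6,+3), (-18,+9); each is 3× the previous.
step 4: (-31,18) + (-54,+27) → (-85,45)

(-85,45)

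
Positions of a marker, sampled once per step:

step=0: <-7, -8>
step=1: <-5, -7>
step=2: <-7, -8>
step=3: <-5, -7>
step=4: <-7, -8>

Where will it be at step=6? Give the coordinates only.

Step-to-step displacements: <+2, +1>, <-2, -1>, <+2, +1>, <-2, -1>; each is -1× the previous.
step 5: <-7, -8> + <+2, +1> → <-5, -7>
step 6: <-5, -7> + <-2, -1> → <-7, -8>

<-7, -8>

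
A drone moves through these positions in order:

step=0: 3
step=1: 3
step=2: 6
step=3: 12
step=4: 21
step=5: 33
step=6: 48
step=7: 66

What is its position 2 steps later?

First differences are +0, +3, +6, +9, +12, +15, +18; their common second difference is +3 (constant acceleration).
step 8: 66 + 21 → 87
step 9: 87 + 24 → 111

111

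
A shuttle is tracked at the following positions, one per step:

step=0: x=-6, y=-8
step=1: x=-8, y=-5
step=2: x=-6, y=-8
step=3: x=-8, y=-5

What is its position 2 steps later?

Consecutive displacements (-2, +3), (+2, -3), (-2, +3) scale by a factor of -1 each step.
step 4: x=-8, y=-5 + (+2, -3) → x=-6, y=-8
step 5: x=-6, y=-8 + (-2, +3) → x=-8, y=-5

x=-8, y=-5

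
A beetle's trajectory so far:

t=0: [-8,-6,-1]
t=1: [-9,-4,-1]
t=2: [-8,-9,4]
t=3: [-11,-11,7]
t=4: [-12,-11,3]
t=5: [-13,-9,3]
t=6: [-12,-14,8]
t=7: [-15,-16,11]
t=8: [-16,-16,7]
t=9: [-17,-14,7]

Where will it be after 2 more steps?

The moves between consecutive positions are [-1,+2,+0], [+1,-5,+5], [-3,-2,+3], [-1,+0,-4], [-1,+2,+0], [+1,-5,+5], [-3,-2,+3], [-1,+0,-4], [-1,+2,+0]; they repeat the 4-cycle [[-1,+2,+0], [+1,-5,+5], [-3,-2,+3], [-1,+0,-4]].
step 10: apply [+1,-5,+5] → [-16,-19,12]
step 11: apply [-3,-2,+3] → [-19,-21,15]

[-19,-21,15]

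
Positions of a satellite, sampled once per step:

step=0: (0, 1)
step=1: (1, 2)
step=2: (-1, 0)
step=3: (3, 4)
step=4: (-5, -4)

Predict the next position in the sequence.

(11, 12)

The jumps are (+1, +1), (-2, -2), (+4, +4), (-8, -8) — a geometric progression with ratio -2.
step 5: (-5, -4) + (+16, +16) → (11, 12)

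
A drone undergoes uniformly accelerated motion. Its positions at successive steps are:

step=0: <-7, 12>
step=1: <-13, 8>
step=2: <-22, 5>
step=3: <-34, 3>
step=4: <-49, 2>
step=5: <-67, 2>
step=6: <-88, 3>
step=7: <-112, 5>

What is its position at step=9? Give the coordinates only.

<-169, 12>

Taking differences between consecutive positions: <-6, -4>, <-9, -3>, <-12, -2>, <-15, -1>, <-18, +0>, <-21, +1>, <-24, +2>. These grow by <-3, +1> each step.
step 8: <-112, 5> + <-27, +3> → <-139, 8>
step 9: <-139, 8> + <-30, +4> → <-169, 12>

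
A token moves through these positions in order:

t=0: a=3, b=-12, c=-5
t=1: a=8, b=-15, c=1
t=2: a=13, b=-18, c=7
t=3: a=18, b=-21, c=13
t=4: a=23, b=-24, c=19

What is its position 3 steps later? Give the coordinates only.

Constant displacement of (+5, -3, +6) per step.
step 5: a=23, b=-24, c=19 + (+5, -3, +6) → a=28, b=-27, c=25
step 6: a=28, b=-27, c=25 + (+5, -3, +6) → a=33, b=-30, c=31
step 7: a=33, b=-30, c=31 + (+5, -3, +6) → a=38, b=-33, c=37

a=38, b=-33, c=37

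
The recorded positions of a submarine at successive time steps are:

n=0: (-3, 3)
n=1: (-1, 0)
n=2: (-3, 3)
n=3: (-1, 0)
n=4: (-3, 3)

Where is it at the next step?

(-1, 0)

Step-to-step displacements: (+2, -3), (-2, +3), (+2, -3), (-2, +3); each is -1× the previous.
step 5: (-3, 3) + (+2, -3) → (-1, 0)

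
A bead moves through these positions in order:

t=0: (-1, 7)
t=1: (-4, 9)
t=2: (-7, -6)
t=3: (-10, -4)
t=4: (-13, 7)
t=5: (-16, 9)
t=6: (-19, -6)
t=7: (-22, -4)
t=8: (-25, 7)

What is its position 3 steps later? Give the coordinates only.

First: linear, -3 per step → -34 at step 11.
Second: cycles through 7, 9, -6, -4 every 4 steps. Step 11 lands at position 3 of the cycle → -4.

(-34, -4)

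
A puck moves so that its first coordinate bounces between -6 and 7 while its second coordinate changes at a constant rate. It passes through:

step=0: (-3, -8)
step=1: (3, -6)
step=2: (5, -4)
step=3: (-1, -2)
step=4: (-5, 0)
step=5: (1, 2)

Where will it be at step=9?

The first coordinate travels 6 per step and bounces off the walls at -6 and 7.
  step 6: 1 → 7
  step 7: 7 → 1
  step 8: 1 → -5
  step 9: -5 → -1
The second coordinate changes by +2 each step: at step 9 it is 10.

(-1, 10)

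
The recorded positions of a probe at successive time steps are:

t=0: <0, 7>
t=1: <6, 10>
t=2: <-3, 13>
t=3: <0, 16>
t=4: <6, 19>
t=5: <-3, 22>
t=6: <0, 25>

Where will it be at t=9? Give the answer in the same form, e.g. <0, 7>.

<0, 34>

First: cycles through 0, 6, -3 every 3 steps. Step 9 lands at position 0 of the cycle → 0.
Second: linear, +3 per step → 34 at step 9.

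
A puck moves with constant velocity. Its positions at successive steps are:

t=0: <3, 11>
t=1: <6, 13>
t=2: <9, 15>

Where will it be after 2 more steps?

Each step adds <+3, +2> to the position.
step 3: <9, 15> + <+3, +2> → <12, 17>
step 4: <12, 17> + <+3, +2> → <15, 19>

<15, 19>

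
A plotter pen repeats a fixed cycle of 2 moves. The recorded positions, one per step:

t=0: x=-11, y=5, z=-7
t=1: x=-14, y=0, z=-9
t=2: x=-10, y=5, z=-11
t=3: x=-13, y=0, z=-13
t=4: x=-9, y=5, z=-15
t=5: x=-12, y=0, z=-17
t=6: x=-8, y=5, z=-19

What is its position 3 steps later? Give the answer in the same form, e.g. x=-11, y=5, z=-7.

Differencing gives (-3, -5, -2), (+4, +5, -2), (-3, -5, -2), (+4, +5, -2), (-3, -5, -2), (+4, +5, -2). This is the pattern (-3, -5, -2), (+4, +5, -2) repeated.
step 7: apply (-3, -5, -2) → x=-11, y=0, z=-21
step 8: apply (+4, +5, -2) → x=-7, y=5, z=-23
step 9: apply (-3, -5, -2) → x=-10, y=0, z=-25

x=-10, y=0, z=-25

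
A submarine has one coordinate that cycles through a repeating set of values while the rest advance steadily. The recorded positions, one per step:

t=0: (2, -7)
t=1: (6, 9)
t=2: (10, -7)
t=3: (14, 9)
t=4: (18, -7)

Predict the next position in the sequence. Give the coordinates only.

(22, 9)

First: linear, +4 per step → 22 at step 5.
Second: cycles through -7, 9 every 2 steps. Step 5 lands at position 1 of the cycle → 9.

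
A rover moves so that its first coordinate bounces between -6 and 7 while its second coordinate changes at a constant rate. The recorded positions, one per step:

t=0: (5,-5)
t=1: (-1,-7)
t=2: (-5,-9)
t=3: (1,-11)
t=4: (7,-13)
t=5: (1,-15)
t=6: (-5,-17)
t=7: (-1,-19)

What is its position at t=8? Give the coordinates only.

The first coordinate travels 6 per step and bounces off the walls at -6 and 7.
  step 8: -1 → 5
The second coordinate changes by -2 each step: at step 8 it is -21.

(5,-21)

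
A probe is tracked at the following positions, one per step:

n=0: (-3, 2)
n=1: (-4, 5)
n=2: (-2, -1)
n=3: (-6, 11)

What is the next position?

(2, -13)

The jumps are (-1, +3), (+2, -6), (-4, +12) — a geometric progression with ratio -2.
step 4: (-6, 11) + (+8, -24) → (2, -13)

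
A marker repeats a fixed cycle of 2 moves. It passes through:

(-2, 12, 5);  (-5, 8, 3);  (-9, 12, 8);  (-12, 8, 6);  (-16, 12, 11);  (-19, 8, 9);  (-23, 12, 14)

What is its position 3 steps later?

The moves between consecutive positions are (-3, -4, -2), (-4, +4, +5), (-3, -4, -2), (-4, +4, +5), (-3, -4, -2), (-4, +4, +5); they repeat the 2-cycle [(-3, -4, -2), (-4, +4, +5)].
step 7: apply (-3, -4, -2) → (-26, 8, 12)
step 8: apply (-4, +4, +5) → (-30, 12, 17)
step 9: apply (-3, -4, -2) → (-33, 8, 15)

(-33, 8, 15)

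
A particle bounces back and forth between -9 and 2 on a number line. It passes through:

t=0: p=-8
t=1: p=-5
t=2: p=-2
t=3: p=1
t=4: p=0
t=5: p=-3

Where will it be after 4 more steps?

The value travels 3 per step and bounces off the walls at -9 and 2.
  step 6: -3 → -6
  step 7: -6 → -9
  step 8: -9 → -6
  step 9: -6 → -3

p=-3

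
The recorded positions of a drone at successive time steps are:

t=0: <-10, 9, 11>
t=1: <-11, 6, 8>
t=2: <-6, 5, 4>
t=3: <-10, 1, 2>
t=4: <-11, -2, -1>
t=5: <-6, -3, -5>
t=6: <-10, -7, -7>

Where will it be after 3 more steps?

<-10, -15, -16>

Step-to-step displacements: <-1, -3, -3>, <+5, -1, -4>, <-4, -4, -2>, <-1, -3, -3>, <+5, -1, -4>, <-4, -4, -2> — a repeating cycle of length 3.
step 7: apply <-1, -3, -3> → <-11, -10, -10>
step 8: apply <+5, -1, -4> → <-6, -11, -14>
step 9: apply <-4, -4, -2> → <-10, -15, -16>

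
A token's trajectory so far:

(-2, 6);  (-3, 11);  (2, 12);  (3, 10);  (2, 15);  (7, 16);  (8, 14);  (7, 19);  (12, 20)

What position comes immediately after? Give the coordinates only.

Step-to-step displacements: (-1, +5), (+5, +1), (+1, -2), (-1, +5), (+5, +1), (+1, -2), (-1, +5), (+5, +1) — a repeating cycle of length 3.
step 9: apply (+1, -2) → (13, 18)

(13, 18)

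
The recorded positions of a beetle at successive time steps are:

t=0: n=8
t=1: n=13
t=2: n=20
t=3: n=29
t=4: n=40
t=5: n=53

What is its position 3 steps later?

n=104

Successive displacements: +5, +7, +9, +11, +13 — each changes by +2.
step 6: 53 + 15 → n=68
step 7: 68 + 17 → n=85
step 8: 85 + 19 → n=104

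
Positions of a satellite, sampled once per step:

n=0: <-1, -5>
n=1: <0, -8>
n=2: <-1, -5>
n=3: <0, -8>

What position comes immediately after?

Step-to-step displacements: <+1, -3>, <-1, +3>, <+1, -3>; each is -1× the previous.
step 4: <0, -8> + <-1, +3> → <-1, -5>

<-1, -5>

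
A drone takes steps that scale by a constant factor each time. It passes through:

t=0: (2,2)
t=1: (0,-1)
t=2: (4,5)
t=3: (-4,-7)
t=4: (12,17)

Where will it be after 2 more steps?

(44,65)

Consecutive displacements (-2,-3), (+4,+6), (-8,-12), (+16,+24) scale by a factor of -2 each step.
step 5: (12,17) + (-32,-48) → (-20,-31)
step 6: (-20,-31) + (+64,+96) → (44,65)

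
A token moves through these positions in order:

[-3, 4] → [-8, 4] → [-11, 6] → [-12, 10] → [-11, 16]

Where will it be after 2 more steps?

Successive displacements: [-5, +0], [-3, +2], [-1, +4], [+1, +6] — each changes by [+2, +2].
step 5: [-11, 16] + [+3, +8] → [-8, 24]
step 6: [-8, 24] + [+5, +10] → [-3, 34]

[-3, 34]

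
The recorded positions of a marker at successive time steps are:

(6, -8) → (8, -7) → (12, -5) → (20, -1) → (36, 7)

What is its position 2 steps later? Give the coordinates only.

(132, 55)

The jumps are (+2, +1), (+4, +2), (+8, +4), (+16, +8) — a geometric progression with ratio 2.
step 5: (36, 7) + (+32, +16) → (68, 23)
step 6: (68, 23) + (+64, +32) → (132, 55)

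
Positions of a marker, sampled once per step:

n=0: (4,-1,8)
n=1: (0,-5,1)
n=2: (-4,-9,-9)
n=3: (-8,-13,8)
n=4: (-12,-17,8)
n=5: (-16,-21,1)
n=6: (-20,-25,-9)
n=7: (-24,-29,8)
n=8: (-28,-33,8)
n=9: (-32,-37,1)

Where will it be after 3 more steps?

(-44,-49,8)

First: linear, -4 per step → -44 at step 12.
Second: linear, -4 per step → -49 at step 12.
Third: cycles through 8, 1, -9, 8 every 4 steps. Step 12 lands at position 0 of the cycle → 8.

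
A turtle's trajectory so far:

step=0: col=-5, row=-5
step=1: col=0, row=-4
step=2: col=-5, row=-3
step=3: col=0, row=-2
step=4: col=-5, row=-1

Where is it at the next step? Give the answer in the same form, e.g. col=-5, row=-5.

col=0, row=0

The col coordinate repeats the cycle [-5, 0] with period 2; step 5 mod 2 = 1, giving 0.
The row coordinate changes by +1 each step, so at step 5 it is -5 + 5·(1) = 0.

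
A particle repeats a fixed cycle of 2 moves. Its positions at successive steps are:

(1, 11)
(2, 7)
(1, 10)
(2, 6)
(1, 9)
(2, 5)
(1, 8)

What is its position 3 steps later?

(2, 3)

Step-to-step displacements: (+1, -4), (-1, +3), (+1, -4), (-1, +3), (+1, -4), (-1, +3) — a repeating cycle of length 2.
step 7: apply (+1, -4) → (2, 4)
step 8: apply (-1, +3) → (1, 7)
step 9: apply (+1, -4) → (2, 3)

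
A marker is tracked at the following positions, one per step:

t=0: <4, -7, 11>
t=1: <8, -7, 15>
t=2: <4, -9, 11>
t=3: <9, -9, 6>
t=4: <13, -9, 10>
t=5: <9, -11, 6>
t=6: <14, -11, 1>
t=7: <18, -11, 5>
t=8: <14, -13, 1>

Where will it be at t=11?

Differencing gives <+4, +0, +4>, <-4, -2, -4>, <+5, +0, -5>, <+4, +0, +4>, <-4, -2, -4>, <+5, +0, -5>, <+4, +0, +4>, <-4, -2, -4>. This is the pattern <+4, +0, +4>, <-4, -2, -4>, <+5, +0, -5> repeated.
step 9: apply <+5, +0, -5> → <19, -13, -4>
step 10: apply <+4, +0, +4> → <23, -13, 0>
step 11: apply <-4, -2, -4> → <19, -15, -4>

<19, -15, -4>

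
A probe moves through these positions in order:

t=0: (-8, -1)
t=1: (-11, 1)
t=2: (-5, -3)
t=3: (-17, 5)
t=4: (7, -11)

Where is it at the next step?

(-41, 21)

Consecutive displacements (-3, +2), (+6, -4), (-12, +8), (+24, -16) scale by a factor of -2 each step.
step 5: (7, -11) + (-48, +32) → (-41, 21)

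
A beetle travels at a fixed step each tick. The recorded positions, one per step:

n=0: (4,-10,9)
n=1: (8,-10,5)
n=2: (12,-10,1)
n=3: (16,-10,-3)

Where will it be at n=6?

(28,-10,-15)

The position changes by (+4,+0,-4) every step.
step 4: (16,-10,-3) + (+4,+0,-4) → (20,-10,-7)
step 5: (20,-10,-7) + (+4,+0,-4) → (24,-10,-11)
step 6: (24,-10,-11) + (+4,+0,-4) → (28,-10,-15)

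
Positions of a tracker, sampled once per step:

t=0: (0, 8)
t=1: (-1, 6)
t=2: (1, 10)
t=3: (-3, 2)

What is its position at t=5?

The jumps are (-1, -2), (+2, +4), (-4, -8) — a geometric progression with ratio -2.
step 4: (-3, 2) + (+8, +16) → (5, 18)
step 5: (5, 18) + (-16, -32) → (-11, -14)

(-11, -14)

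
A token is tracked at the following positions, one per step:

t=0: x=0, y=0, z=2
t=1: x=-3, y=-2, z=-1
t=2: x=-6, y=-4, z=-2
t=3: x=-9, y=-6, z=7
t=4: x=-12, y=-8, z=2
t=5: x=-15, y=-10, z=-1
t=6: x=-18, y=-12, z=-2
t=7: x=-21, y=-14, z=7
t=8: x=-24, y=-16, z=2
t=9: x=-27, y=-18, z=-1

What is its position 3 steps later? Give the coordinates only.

The x coordinate changes by -3 each step, so at step 12 it is 0 + 12·(-3) = -36.
The y coordinate changes by -2 each step, so at step 12 it is 0 + 12·(-2) = -24.
The z coordinate repeats the cycle [2, -1, -2, 7] with period 4; step 12 mod 4 = 0, giving 2.

x=-36, y=-24, z=2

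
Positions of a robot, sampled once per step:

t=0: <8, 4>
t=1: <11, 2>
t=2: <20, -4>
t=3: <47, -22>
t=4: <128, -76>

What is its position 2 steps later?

<1100, -724>

Step-to-step displacements: <+3, -2>, <+9, -6>, <+27, -18>, <+81, -54>; each is 3× the previous.
step 5: <128, -76> + <+243, -162> → <371, -238>
step 6: <371, -238> + <+729, -486> → <1100, -724>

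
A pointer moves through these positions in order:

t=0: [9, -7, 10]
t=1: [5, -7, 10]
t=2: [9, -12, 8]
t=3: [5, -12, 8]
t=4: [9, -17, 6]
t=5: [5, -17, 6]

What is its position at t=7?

[5, -22, 4]

The moves between consecutive positions are [-4, +0, +0], [+4, -5, -2], [-4, +0, +0], [+4, -5, -2], [-4, +0, +0]; they repeat the 2-cycle [[-4, +0, +0], [+4, -5, -2]].
step 6: apply [+4, -5, -2] → [9, -22, 4]
step 7: apply [-4, +0, +0] → [5, -22, 4]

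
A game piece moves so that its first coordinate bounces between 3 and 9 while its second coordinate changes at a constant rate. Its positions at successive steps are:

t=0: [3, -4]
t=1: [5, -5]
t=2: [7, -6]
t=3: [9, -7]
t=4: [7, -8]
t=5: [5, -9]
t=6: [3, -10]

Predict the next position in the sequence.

[5, -11]

The first coordinate travels 2 per step and bounces off the walls at 3 and 9.
  step 7: 3 → 5
The second coordinate changes by -1 each step: at step 7 it is -11.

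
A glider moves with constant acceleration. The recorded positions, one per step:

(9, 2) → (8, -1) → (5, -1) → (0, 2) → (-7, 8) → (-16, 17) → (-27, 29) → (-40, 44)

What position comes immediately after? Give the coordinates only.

(-55, 62)

Successive displacements: (-1, -3), (-3, +0), (-5, +3), (-7, +6), (-9, +9), (-11, +12), (-13, +15) — each changes by (-2, +3).
step 8: (-40, 44) + (-15, +18) → (-55, 62)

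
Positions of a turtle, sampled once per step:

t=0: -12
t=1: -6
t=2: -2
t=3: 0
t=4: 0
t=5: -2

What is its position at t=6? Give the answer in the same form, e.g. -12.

-6

Successive displacements: +6, +4, +2, +0, -2 — each changes by -2.
step 6: -2 − 4 → -6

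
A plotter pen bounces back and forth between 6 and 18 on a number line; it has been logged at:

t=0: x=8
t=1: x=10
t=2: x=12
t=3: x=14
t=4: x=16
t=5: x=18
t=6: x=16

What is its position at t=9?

x=10

The value reflects between 6 and 18, moving 2 per step.
  step 7: 16 → 14
  step 8: 14 → 12
  step 9: 12 → 10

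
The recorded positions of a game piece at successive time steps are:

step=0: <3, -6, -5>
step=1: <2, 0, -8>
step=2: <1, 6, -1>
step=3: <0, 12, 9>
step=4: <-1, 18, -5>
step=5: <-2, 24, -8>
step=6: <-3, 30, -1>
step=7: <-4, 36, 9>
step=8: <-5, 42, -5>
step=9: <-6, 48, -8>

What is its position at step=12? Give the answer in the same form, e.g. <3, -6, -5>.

<-9, 66, -5>

The first coordinate changes by -1 each step, so at step 12 it is 3 + 12·(-1) = -9.
The second coordinate changes by +6 each step, so at step 12 it is -6 + 12·(6) = 66.
The third coordinate repeats the cycle [-5, -8, -1, 9] with period 4; step 12 mod 4 = 0, giving -5.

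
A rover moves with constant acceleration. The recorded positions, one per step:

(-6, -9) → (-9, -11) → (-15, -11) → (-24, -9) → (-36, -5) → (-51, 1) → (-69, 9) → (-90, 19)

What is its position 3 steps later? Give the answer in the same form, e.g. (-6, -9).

(-171, 61)

First differences are (-3, -2), (-6, +0), (-9, +2), (-12, +4), (-15, +6), (-18, +8), (-21, +10); their common second difference is (-3, +2) (constant acceleration).
step 8: (-90, 19) + (-24, +12) → (-114, 31)
step 9: (-114, 31) + (-27, +14) → (-141, 45)
step 10: (-141, 45) + (-30, +16) → (-171, 61)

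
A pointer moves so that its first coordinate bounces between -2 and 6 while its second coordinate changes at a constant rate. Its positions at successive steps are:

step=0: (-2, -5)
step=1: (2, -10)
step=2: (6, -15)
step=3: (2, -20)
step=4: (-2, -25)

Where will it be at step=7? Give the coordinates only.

The first coordinate travels 4 per step and bounces off the walls at -2 and 6.
  step 5: -2 → 2
  step 6: 2 → 6
  step 7: 6 → 2
The second coordinate changes by -5 each step: at step 7 it is -40.

(2, -40)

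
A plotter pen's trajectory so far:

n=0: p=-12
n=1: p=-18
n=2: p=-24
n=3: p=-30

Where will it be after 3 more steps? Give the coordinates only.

Constant displacement of -6 per step.
step 4: -30 − 6 → p=-36
step 5: -36 − 6 → p=-42
step 6: -42 − 6 → p=-48

p=-48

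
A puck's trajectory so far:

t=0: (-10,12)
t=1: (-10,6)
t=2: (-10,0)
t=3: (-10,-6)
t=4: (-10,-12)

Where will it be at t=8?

(-10,-36)

Each step adds (+0,-6) to the position.
step 5: (-10,-12) + (+0,-6) → (-10,-18)
step 6: (-10,-18) + (+0,-6) → (-10,-24)
step 7: (-10,-24) + (+0,-6) → (-10,-30)
step 8: (-10,-30) + (+0,-6) → (-10,-36)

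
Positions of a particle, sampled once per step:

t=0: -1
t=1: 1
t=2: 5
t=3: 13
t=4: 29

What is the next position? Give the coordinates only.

Consecutive displacements +2, +4, +8, +16 scale by a factor of 2 each step.
step 5: 29 + 32 → 61

61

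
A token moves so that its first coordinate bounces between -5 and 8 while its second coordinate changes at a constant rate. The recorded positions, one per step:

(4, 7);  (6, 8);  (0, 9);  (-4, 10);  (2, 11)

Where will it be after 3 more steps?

The first coordinate reflects between -5 and 8, moving 6 per step.
  step 5: 2 → 8
  step 6: 8 → 2
  step 7: 2 → -4
The second coordinate changes by +1 each step: at step 7 it is 14.

(-4, 14)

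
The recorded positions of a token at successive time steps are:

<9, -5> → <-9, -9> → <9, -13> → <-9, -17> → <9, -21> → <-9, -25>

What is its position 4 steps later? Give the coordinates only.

First: cycles through 9, -9 every 2 steps. Step 9 lands at position 1 of the cycle → -9.
Second: linear, -4 per step → -41 at step 9.

<-9, -41>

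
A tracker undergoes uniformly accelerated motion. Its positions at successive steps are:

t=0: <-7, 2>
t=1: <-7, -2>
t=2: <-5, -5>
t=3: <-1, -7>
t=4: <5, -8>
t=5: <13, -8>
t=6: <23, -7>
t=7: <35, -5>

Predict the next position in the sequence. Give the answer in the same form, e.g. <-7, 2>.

Successive displacements: <+0, -4>, <+2, -3>, <+4, -2>, <+6, -1>, <+8, +0>, <+10, +1>, <+12, +2> — each changes by <+2, +1>.
step 8: <35, -5> + <+14, +3> → <49, -2>

<49, -2>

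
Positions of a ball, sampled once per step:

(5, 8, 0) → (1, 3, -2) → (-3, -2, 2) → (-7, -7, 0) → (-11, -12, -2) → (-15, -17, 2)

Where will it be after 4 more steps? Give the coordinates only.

First: linear, -4 per step → -31 at step 9.
Second: linear, -5 per step → -37 at step 9.
Third: cycles through 0, -2, 2 every 3 steps. Step 9 lands at position 0 of the cycle → 0.

(-31, -37, 0)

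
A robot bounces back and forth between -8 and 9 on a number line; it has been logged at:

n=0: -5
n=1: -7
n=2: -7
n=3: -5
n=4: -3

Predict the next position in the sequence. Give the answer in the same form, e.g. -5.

The value reflects between -8 and 9, moving 2 per step.
  step 5: -3 → -1

-1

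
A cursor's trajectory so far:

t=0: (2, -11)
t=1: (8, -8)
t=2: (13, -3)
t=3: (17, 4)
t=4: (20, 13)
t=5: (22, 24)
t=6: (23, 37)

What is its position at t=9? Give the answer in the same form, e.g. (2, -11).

(20, 88)

First differences are (+6, +3), (+5, +5), (+4, +7), (+3, +9), (+2, +11), (+1, +13); their common second difference is (-1, +2) (constant acceleration).
step 7: (23, 37) + (+0, +15) → (23, 52)
step 8: (23, 52) + (-1, +17) → (22, 69)
step 9: (22, 69) + (-2, +19) → (20, 88)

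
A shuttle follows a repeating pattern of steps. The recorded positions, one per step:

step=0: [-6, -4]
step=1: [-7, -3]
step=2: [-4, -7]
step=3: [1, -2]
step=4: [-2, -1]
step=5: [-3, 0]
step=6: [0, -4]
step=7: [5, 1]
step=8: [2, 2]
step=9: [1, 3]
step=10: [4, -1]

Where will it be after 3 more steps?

[5, 6]

Step-to-step displacements: [-1, +1], [+3, -4], [+5, +5], [-3, +1], [-1, +1], [+3, -4], [+5, +5], [-3, +1], [-1, +1], [+3, -4] — a repeating cycle of length 4.
step 11: apply [+5, +5] → [9, 4]
step 12: apply [-3, +1] → [6, 5]
step 13: apply [-1, +1] → [5, 6]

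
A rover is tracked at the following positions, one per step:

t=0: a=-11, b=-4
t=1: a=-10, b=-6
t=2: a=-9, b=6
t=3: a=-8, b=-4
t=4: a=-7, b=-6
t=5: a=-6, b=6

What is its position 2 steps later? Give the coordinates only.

a=-4, b=-6

A: linear, +1 per step → -4 at step 7.
B: cycles through -4, -6, 6 every 3 steps. Step 7 lands at position 1 of the cycle → -6.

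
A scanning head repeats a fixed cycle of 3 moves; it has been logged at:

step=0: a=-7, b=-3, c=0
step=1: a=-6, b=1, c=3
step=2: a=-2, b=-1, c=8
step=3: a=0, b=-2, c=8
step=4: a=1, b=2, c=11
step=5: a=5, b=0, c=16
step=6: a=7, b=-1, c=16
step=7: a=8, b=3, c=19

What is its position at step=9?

a=14, b=0, c=24

Differencing gives (+1, +4, +3), (+4, -2, +5), (+2, -1, +0), (+1, +4, +3), (+4, -2, +5), (+2, -1, +0), (+1, +4, +3). This is the pattern (+1, +4, +3), (+4, -2, +5), (+2, -1, +0) repeated.
step 8: apply (+4, -2, +5) → a=12, b=1, c=24
step 9: apply (+2, -1, +0) → a=14, b=0, c=24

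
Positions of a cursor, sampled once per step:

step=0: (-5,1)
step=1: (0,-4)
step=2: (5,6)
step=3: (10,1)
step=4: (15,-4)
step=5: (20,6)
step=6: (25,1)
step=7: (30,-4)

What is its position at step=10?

The first coordinate changes by +5 each step, so at step 10 it is -5 + 10·(5) = 45.
The second coordinate repeats the cycle [1, -4, 6] with period 3; step 10 mod 3 = 1, giving -4.

(45,-4)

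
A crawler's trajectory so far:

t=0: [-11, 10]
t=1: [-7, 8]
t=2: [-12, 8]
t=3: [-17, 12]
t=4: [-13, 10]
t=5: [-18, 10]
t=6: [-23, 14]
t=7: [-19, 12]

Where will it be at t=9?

[-29, 16]

Step-to-step displacements: [+4, -2], [-5, +0], [-5, +4], [+4, -2], [-5, +0], [-5, +4], [+4, -2] — a repeating cycle of length 3.
step 8: apply [-5, +0] → [-24, 12]
step 9: apply [-5, +4] → [-29, 16]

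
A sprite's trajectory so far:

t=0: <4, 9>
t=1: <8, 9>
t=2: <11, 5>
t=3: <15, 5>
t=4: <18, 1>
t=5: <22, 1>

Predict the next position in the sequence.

<25, -3>

Differencing gives <+4, +0>, <+3, -4>, <+4, +0>, <+3, -4>, <+4, +0>. This is the pattern <+4, +0>, <+3, -4> repeated.
step 6: apply <+3, -4> → <25, -3>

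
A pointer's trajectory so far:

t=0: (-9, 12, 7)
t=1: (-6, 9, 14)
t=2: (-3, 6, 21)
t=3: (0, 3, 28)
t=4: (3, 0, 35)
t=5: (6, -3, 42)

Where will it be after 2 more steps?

(12, -9, 56)

Constant displacement of (+3, -3, +7) per step.
step 6: (6, -3, 42) + (+3, -3, +7) → (9, -6, 49)
step 7: (9, -6, 49) + (+3, -3, +7) → (12, -9, 56)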